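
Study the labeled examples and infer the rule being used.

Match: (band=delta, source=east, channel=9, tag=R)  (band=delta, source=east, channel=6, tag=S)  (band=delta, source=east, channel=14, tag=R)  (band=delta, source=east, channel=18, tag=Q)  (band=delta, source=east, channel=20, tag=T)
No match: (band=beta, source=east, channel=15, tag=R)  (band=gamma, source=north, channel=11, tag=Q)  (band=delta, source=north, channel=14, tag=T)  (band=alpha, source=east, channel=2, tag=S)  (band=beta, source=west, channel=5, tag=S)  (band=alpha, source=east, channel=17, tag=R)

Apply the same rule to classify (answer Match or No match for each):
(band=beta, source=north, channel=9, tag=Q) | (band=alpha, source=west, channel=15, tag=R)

No match, No match

Rule: band is delta AND source is east. This holds for each 'Match' example and fails for each 'No match' one.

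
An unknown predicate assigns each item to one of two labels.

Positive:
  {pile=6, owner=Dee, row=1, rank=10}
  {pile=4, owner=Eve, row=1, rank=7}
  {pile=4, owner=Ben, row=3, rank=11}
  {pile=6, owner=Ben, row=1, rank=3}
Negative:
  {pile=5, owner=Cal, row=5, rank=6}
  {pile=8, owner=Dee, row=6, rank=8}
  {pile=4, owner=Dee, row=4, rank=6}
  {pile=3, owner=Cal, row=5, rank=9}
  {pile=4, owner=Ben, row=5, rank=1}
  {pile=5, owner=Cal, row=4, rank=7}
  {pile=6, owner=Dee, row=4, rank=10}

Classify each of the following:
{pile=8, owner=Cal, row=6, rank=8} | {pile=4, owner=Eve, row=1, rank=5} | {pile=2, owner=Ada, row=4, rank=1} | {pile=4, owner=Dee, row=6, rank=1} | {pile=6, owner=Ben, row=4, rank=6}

Every 'Positive' example satisfies: row ≤ 3. None of the 'Negative' examples do.
{pile=8, owner=Cal, row=6, rank=8}: Negative (row = 6).
{pile=4, owner=Eve, row=1, rank=5}: Positive (row = 1).
{pile=2, owner=Ada, row=4, rank=1}: Negative (row = 4).
{pile=4, owner=Dee, row=6, rank=1}: Negative (row = 6).
{pile=6, owner=Ben, row=4, rank=6}: Negative (row = 4).

Negative, Positive, Negative, Negative, Negative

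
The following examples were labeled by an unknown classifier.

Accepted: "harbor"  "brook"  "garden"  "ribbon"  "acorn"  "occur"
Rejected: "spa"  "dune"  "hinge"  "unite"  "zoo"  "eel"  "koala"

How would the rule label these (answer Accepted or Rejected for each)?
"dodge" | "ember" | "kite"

Rejected, Accepted, Rejected

Looking at the examples, the only property every 'Accepted' case has and every 'Rejected' case lacks is: contains 'r'.
"dodge": no 'r' — doesn't qualify, so Rejected. "ember": has 'r' — fits, so Accepted. "kite": no 'r' — doesn't qualify, so Rejected.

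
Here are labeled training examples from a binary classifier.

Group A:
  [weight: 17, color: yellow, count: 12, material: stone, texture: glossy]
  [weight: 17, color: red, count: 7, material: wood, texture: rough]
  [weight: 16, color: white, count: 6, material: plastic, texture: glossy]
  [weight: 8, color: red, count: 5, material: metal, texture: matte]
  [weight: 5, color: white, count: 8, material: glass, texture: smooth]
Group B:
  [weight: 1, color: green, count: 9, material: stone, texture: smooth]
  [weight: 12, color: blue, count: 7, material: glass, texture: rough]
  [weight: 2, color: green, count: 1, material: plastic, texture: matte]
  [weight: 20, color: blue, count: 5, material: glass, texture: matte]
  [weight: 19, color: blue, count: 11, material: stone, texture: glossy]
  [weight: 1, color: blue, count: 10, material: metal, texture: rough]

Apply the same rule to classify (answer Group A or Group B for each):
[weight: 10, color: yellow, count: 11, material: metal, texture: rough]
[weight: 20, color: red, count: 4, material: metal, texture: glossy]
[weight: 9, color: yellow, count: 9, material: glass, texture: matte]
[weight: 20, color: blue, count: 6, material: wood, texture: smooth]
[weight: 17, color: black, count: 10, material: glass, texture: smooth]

Group A, Group A, Group A, Group B, Group A

The classifier is using: color is not blue AND weight ≥ 5.
[weight: 10, color: yellow, count: 11, material: metal, texture: rough]: Group A (color is yellow, weight = 10).
[weight: 20, color: red, count: 4, material: metal, texture: glossy]: Group A (color is red, weight = 20).
[weight: 9, color: yellow, count: 9, material: glass, texture: matte]: Group A (color is yellow, weight = 9).
[weight: 20, color: blue, count: 6, material: wood, texture: smooth]: Group B (color is blue, weight = 20).
[weight: 17, color: black, count: 10, material: glass, texture: smooth]: Group A (color is black, weight = 17).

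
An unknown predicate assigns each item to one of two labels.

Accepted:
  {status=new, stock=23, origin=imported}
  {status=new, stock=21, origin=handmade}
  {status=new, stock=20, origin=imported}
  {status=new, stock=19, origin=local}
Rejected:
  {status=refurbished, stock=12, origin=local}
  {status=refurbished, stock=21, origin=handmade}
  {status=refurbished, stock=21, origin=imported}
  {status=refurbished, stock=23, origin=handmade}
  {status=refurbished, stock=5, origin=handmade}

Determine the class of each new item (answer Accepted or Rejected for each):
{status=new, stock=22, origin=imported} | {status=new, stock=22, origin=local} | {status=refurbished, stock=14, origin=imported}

Accepted, Accepted, Rejected

The common property of the 'Accepted' items is: status is new. No 'Rejected' item has it.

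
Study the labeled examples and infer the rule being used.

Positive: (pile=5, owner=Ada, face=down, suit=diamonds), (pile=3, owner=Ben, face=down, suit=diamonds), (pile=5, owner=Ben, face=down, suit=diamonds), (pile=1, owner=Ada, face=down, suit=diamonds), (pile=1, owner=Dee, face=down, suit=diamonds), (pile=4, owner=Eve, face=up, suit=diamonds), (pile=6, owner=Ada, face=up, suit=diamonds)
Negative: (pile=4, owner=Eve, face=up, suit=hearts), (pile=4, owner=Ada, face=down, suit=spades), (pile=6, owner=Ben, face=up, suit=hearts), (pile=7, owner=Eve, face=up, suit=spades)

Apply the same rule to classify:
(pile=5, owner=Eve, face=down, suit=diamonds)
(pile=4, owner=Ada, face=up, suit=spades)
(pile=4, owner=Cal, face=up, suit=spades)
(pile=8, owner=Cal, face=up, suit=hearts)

Positive, Negative, Negative, Negative

'Positive' ⟺ suit is diamonds.
(pile=5, owner=Eve, face=down, suit=diamonds): Positive (suit is diamonds). (pile=4, owner=Ada, face=up, suit=spades): Negative (suit is spades). (pile=4, owner=Cal, face=up, suit=spades): Negative (suit is spades). (pile=8, owner=Cal, face=up, suit=hearts): Negative (suit is hearts).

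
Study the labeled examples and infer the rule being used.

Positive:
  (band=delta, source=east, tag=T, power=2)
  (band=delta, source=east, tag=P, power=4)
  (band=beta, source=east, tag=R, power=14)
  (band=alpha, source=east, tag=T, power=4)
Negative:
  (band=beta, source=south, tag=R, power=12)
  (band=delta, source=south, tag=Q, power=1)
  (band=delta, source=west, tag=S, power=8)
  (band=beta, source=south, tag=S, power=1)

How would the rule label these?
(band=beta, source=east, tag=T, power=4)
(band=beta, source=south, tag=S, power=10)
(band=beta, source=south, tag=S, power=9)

Positive, Negative, Negative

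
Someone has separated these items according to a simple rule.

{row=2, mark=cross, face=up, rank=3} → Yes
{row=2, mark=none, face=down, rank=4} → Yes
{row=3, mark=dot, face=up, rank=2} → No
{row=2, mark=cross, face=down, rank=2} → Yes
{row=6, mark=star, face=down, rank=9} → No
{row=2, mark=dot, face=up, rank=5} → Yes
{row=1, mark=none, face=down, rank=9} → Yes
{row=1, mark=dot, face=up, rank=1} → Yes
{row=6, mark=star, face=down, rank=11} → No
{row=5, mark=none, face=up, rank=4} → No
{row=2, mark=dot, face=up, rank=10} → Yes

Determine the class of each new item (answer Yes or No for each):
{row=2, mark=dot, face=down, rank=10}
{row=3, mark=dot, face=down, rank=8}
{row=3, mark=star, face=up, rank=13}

Yes, No, No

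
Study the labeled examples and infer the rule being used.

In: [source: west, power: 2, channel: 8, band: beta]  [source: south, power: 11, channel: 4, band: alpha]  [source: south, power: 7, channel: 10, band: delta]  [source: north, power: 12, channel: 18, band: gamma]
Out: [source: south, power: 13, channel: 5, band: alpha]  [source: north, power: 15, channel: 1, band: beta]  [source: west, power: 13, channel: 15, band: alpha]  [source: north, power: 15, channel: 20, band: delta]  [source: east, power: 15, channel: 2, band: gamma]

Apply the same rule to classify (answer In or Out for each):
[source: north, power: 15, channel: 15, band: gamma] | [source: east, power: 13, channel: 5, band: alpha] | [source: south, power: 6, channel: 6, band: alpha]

A rule that fits every label: power ≤ 12 — true of each 'In' example, false of each 'Out' one.
[source: north, power: 15, channel: 15, band: gamma] → power = 15 → Out. [source: east, power: 13, channel: 5, band: alpha] → power = 13 → Out. [source: south, power: 6, channel: 6, band: alpha] → power = 6 → In.

Out, Out, In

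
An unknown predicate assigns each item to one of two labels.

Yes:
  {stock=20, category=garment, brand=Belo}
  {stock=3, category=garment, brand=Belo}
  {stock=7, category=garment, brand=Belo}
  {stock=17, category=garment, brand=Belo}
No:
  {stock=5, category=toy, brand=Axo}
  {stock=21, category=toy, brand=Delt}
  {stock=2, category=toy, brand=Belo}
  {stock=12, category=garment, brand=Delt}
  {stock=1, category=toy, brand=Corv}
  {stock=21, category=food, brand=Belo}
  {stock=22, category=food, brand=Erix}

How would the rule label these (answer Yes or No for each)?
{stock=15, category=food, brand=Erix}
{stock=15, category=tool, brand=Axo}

No, No

'Yes' ⟺ category is garment AND brand is Belo.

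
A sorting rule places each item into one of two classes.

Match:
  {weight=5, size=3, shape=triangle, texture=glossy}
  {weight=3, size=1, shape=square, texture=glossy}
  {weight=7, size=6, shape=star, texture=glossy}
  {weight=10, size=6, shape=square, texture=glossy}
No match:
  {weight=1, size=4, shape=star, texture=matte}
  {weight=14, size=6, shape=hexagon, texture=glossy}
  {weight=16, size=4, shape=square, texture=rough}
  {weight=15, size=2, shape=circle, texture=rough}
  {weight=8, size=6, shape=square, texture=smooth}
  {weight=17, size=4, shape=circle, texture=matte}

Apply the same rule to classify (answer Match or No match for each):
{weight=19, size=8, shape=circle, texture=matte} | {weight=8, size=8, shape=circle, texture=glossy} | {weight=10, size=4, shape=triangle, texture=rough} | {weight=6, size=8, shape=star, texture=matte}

No match, Match, No match, No match

The pattern is that an item is 'Match' exactly when: texture is glossy AND weight ≤ 10.
{weight=19, size=8, shape=circle, texture=matte} — texture is matte, weight = 19, hence No match.
{weight=8, size=8, shape=circle, texture=glossy} — texture is glossy, weight = 8, hence Match.
{weight=10, size=4, shape=triangle, texture=rough} — texture is rough, weight = 10, hence No match.
{weight=6, size=8, shape=star, texture=matte} — texture is matte, weight = 6, hence No match.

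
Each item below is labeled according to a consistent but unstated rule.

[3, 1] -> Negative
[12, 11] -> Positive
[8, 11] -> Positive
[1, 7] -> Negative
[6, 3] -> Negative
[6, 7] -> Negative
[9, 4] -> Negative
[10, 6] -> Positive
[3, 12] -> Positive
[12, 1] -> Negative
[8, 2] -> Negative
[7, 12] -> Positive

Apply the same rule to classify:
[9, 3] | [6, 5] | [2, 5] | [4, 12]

Negative, Negative, Negative, Positive

The classifier is using: sum ≥ 15.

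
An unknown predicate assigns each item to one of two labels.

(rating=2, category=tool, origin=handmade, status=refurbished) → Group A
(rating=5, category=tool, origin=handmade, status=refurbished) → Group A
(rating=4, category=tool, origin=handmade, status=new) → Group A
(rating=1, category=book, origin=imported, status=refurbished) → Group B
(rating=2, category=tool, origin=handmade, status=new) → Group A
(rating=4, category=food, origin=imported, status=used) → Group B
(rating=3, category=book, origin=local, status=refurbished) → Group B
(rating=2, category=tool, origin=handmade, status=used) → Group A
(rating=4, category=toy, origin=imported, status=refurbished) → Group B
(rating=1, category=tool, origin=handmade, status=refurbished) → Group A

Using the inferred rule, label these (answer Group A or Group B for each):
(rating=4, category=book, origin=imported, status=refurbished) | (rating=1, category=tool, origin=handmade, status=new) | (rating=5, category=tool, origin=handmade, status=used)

All 'Group A' examples share one property — category is tool — and every 'Group B' example lacks it.

Group B, Group A, Group A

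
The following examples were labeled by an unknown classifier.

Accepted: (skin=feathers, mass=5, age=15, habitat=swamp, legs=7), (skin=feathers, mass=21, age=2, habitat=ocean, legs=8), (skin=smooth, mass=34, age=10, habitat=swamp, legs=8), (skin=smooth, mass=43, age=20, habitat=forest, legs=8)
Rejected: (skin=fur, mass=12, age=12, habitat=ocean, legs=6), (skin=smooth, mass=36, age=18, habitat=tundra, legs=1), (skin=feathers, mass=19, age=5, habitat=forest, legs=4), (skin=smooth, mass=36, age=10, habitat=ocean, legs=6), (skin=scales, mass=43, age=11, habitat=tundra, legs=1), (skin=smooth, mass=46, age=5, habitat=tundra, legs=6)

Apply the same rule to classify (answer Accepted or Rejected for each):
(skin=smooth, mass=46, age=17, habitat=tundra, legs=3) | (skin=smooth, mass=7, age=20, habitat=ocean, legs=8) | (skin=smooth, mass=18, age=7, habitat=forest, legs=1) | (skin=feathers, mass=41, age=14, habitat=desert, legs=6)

The simplest hypothesis consistent with all the labels is: legs ≥ 7.
(skin=smooth, mass=46, age=17, habitat=tundra, legs=3): legs = 3, fails the rule → Rejected.
(skin=smooth, mass=7, age=20, habitat=ocean, legs=8): legs = 8, satisfies this → Accepted.
(skin=smooth, mass=18, age=7, habitat=forest, legs=1): legs = 1, fails the rule → Rejected.
(skin=feathers, mass=41, age=14, habitat=desert, legs=6): legs = 6, fails the rule → Rejected.

Rejected, Accepted, Rejected, Rejected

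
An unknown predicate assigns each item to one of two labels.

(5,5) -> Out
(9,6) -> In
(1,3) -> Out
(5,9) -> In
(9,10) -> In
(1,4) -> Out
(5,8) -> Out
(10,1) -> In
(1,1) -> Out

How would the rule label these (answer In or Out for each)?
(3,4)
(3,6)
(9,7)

The distinguishing property — max ≥ 9 — holds for all the 'In' cases and none of the 'Out' cases.
Out: (3,4), since max 4. Out: (3,6), since max 6. In: (9,7), since max 9.

Out, Out, In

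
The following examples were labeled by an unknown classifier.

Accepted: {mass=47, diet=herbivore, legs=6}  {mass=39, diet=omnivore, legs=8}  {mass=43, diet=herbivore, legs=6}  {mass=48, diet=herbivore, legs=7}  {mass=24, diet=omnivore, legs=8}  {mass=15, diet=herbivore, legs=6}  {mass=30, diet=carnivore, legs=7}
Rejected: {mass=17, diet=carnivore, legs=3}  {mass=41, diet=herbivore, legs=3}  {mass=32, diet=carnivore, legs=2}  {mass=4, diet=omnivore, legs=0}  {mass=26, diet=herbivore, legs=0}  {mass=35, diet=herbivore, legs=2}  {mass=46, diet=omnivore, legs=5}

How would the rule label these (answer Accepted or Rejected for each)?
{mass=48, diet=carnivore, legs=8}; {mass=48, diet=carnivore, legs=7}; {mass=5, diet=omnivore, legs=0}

Accepted, Accepted, Rejected

The simplest hypothesis consistent with all the labels is: legs ≥ 6.
{mass=48, diet=carnivore, legs=8}: legs = 8 — fits, so Accepted.
{mass=48, diet=carnivore, legs=7}: legs = 7 — fits, so Accepted.
{mass=5, diet=omnivore, legs=0}: legs = 0 — does not satisfy this, so Rejected.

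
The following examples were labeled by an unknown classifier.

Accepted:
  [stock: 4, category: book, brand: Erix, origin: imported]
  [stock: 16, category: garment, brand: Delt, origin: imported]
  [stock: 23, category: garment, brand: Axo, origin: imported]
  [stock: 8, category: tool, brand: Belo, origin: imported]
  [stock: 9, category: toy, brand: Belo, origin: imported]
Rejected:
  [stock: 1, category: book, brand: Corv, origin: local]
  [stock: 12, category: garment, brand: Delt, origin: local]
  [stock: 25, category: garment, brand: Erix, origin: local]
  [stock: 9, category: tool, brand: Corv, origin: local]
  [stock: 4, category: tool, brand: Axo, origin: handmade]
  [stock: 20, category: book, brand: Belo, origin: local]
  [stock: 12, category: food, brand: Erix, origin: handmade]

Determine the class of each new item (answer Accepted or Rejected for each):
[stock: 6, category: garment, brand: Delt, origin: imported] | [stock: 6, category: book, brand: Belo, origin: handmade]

Accepted, Rejected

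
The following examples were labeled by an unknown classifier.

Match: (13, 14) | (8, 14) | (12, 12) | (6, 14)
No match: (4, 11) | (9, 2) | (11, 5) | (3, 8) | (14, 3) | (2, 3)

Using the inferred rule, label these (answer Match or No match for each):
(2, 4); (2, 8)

A rule that fits every label: sum ≥ 20 — true of each 'Match' example, false of each 'No match' one.
(2, 4): 2+4 = 6 — does not satisfy this, so No match.
(2, 8): 2+8 = 10 — does not satisfy this, so No match.

No match, No match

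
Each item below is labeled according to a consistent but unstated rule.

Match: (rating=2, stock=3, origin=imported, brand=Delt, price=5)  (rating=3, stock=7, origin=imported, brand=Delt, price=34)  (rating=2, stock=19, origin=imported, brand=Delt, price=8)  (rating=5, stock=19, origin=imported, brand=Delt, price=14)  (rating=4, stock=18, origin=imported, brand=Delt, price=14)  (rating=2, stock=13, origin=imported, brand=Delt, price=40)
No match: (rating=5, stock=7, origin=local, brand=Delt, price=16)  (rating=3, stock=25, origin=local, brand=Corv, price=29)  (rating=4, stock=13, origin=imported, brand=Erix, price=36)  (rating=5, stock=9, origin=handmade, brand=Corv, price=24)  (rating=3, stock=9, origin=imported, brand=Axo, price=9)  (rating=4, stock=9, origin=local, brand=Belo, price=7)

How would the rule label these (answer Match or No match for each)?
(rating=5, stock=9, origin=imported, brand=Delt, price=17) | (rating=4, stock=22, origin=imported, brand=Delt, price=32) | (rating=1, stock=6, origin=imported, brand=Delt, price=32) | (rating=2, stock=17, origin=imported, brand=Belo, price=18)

The simplest hypothesis consistent with all the labels is: origin is imported AND brand is Delt.
(rating=5, stock=9, origin=imported, brand=Delt, price=17): Match (origin is imported, brand is Delt). (rating=4, stock=22, origin=imported, brand=Delt, price=32): Match (origin is imported, brand is Delt). (rating=1, stock=6, origin=imported, brand=Delt, price=32): Match (origin is imported, brand is Delt). (rating=2, stock=17, origin=imported, brand=Belo, price=18): No match (origin is imported, brand is Belo).

Match, Match, Match, No match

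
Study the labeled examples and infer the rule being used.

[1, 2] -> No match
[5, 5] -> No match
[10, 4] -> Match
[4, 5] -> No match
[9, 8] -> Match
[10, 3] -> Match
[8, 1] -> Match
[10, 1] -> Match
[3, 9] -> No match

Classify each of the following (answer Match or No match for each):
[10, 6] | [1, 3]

Match, No match

All 'Match' examples share one property — first > second — and every 'No match' example lacks it.
[10, 6] → 10 > 6 → Match.
[1, 3] → 1 < 3 → No match.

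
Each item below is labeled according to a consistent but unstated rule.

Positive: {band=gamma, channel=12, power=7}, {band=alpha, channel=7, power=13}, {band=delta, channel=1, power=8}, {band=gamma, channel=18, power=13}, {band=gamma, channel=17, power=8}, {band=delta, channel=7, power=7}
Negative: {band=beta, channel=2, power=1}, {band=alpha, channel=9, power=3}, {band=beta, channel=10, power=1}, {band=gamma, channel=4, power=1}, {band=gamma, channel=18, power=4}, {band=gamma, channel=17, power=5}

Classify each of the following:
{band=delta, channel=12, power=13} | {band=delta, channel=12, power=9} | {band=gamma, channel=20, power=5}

One predicate separates the groups cleanly: power ≥ 7.
{band=delta, channel=12, power=13}: Positive (power = 13).
{band=delta, channel=12, power=9}: Positive (power = 9).
{band=gamma, channel=20, power=5}: Negative (power = 5).

Positive, Positive, Negative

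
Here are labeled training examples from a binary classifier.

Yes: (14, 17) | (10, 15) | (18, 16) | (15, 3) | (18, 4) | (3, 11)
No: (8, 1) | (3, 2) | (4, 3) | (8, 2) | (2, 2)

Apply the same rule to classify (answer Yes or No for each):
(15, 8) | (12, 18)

Yes, Yes

The rule appears to be: sum ≥ 14.
(15, 8): 15+8 = 23 — qualifies, so Yes.
(12, 18): 12+18 = 30 — qualifies, so Yes.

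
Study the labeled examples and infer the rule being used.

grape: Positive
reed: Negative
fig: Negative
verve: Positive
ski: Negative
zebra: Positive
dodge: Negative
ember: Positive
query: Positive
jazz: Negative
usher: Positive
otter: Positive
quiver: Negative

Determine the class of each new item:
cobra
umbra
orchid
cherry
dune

Positive, Positive, Negative, Negative, Negative

All 'Positive' examples share one property — odd length AND contains 'r' — and every 'Negative' example lacks it.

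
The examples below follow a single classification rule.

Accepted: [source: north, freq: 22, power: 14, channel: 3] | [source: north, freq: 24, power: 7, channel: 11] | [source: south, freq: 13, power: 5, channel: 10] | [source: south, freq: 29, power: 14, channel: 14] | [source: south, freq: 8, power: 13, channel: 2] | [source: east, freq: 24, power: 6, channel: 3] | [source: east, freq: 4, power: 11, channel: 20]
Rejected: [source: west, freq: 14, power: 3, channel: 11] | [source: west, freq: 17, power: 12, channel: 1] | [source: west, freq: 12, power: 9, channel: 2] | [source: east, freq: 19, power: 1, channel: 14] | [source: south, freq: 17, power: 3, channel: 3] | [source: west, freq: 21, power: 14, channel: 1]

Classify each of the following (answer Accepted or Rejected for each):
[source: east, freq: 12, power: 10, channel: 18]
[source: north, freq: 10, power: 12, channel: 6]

Accepted, Accepted

One predicate separates the groups cleanly: source is not west AND power ≥ 5.
Accepted: [source: east, freq: 12, power: 10, channel: 18], since source is east, power = 10. Accepted: [source: north, freq: 10, power: 12, channel: 6], since source is north, power = 12.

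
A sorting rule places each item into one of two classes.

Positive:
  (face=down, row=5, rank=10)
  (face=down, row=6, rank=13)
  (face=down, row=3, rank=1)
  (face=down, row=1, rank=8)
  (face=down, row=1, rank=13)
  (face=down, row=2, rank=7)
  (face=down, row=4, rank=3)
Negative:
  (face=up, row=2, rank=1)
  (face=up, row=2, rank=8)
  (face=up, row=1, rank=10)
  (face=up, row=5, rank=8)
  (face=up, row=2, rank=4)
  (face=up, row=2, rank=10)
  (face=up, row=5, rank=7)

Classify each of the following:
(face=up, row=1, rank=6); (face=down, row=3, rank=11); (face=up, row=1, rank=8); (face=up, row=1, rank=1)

The common property of the 'Positive' items is: face is down. No 'Negative' item has it.
Negative: (face=up, row=1, rank=6), since face is up.
Positive: (face=down, row=3, rank=11), since face is down.
Negative: (face=up, row=1, rank=8), since face is up.
Negative: (face=up, row=1, rank=1), since face is up.

Negative, Positive, Negative, Negative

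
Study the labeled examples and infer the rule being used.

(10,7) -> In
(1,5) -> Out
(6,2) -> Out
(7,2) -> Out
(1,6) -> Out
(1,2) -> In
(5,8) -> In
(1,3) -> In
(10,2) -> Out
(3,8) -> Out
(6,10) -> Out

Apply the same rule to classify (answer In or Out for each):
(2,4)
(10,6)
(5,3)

In, Out, In

A rule that fits every label: |first − second| ≤ 3 — true of each 'In' example, false of each 'Out' one.
(2,4) → |2−4| = 2 → In.
(10,6) → |10−6| = 4 → Out.
(5,3) → |5−3| = 2 → In.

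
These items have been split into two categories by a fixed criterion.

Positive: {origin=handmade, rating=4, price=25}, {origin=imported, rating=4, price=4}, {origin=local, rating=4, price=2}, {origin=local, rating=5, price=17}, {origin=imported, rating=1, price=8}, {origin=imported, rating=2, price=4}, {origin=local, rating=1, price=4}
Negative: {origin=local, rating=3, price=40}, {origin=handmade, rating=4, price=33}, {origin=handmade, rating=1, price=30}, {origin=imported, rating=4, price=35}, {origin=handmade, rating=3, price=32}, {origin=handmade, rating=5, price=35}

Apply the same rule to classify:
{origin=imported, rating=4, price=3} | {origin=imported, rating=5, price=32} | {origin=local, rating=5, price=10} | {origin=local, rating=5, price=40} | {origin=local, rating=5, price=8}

The common property of the 'Positive' items is: price ≤ 25. No 'Negative' item has it.
{origin=imported, rating=4, price=3}: price = 3, qualifies → Positive.
{origin=imported, rating=5, price=32}: price = 32, fails the rule → Negative.
{origin=local, rating=5, price=10}: price = 10, qualifies → Positive.
{origin=local, rating=5, price=40}: price = 40, fails the rule → Negative.
{origin=local, rating=5, price=8}: price = 8, qualifies → Positive.

Positive, Negative, Positive, Negative, Positive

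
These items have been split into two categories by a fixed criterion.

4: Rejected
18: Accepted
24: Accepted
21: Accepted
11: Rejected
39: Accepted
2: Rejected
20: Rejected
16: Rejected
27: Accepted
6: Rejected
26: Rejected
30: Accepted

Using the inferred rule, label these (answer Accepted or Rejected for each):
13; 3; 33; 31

Rejected, Rejected, Accepted, Rejected

The simplest hypothesis consistent with all the labels is: multiple of 3 AND at least 11.
Rejected: 13, since 13 = 3·4 + 1, 13 ≥ 11.
Rejected: 3, since 3 = 3·1, 3 < 11.
Accepted: 33, since 33 = 3·11, 33 ≥ 11.
Rejected: 31, since 31 = 3·10 + 1, 31 ≥ 11.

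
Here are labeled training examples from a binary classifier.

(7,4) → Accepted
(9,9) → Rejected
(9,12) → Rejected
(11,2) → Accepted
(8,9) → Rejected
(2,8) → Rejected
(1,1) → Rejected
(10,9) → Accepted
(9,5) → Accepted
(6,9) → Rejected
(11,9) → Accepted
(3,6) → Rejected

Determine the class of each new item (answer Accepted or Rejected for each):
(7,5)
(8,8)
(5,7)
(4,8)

Accepted, Rejected, Rejected, Rejected

The common property of the 'Accepted' items is: first > second. No 'Rejected' item has it.
(7,5) — 7 > 5, hence Accepted.
(8,8) — 8 = 8, hence Rejected.
(5,7) — 5 < 7, hence Rejected.
(4,8) — 4 < 8, hence Rejected.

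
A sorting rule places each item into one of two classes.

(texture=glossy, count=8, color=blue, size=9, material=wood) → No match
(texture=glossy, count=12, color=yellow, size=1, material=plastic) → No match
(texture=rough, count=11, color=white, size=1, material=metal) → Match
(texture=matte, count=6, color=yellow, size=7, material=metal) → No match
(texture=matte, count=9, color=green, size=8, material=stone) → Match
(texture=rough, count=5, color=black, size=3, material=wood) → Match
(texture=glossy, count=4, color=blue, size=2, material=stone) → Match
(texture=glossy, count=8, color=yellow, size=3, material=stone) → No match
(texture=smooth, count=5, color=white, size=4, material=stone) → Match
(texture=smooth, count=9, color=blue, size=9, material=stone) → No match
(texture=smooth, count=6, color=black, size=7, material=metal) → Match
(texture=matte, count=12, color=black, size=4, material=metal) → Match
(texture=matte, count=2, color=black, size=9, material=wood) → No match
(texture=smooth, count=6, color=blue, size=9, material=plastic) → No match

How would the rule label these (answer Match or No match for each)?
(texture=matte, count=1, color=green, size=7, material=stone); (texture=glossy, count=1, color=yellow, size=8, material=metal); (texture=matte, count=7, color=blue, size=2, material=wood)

Match, No match, Match

The rule appears to be: color is not yellow AND size ≤ 8.
(texture=matte, count=1, color=green, size=7, material=stone): color is green, size = 7, fits → Match. (texture=glossy, count=1, color=yellow, size=8, material=metal): color is yellow, size = 8, doesn't qualify → No match. (texture=matte, count=7, color=blue, size=2, material=wood): color is blue, size = 2, fits → Match.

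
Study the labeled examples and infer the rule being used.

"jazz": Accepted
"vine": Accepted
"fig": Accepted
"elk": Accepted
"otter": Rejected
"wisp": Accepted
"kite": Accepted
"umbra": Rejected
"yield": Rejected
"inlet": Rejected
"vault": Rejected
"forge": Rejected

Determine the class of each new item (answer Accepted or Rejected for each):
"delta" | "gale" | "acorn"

Rule: length ≤ 4. This holds for each 'Accepted' example and fails for each 'Rejected' one.
Rejected: "delta", since length 5. Accepted: "gale", since length 4. Rejected: "acorn", since length 5.

Rejected, Accepted, Rejected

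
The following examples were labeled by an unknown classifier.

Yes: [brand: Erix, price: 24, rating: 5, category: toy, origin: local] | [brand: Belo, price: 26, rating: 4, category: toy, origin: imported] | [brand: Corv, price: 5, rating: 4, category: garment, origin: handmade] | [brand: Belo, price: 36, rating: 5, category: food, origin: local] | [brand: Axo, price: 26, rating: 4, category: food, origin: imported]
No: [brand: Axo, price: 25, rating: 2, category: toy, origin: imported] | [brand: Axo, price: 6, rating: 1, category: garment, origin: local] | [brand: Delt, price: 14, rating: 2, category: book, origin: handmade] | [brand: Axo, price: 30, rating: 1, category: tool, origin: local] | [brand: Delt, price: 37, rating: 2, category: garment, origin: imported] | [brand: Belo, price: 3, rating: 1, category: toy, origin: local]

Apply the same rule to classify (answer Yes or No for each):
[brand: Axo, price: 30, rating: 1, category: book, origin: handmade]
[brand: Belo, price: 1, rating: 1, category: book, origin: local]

One predicate separates the groups cleanly: rating ≥ 4.
[brand: Axo, price: 30, rating: 1, category: book, origin: handmade]: rating = 1, lacks this property → No. [brand: Belo, price: 1, rating: 1, category: book, origin: local]: rating = 1, lacks this property → No.

No, No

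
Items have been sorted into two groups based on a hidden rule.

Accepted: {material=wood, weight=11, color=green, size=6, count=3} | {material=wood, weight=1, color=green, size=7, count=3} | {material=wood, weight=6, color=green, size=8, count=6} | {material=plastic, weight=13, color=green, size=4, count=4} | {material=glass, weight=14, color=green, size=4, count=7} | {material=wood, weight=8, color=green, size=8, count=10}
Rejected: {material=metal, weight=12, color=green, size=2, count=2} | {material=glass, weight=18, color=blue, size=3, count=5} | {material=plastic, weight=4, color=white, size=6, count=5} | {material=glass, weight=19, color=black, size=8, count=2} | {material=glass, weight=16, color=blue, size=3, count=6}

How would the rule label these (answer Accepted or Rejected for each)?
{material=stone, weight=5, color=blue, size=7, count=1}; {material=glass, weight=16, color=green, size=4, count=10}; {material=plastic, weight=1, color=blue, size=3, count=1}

The rule appears to be: color is green AND size ≥ 3.
{material=stone, weight=5, color=blue, size=7, count=1}: color is blue, size = 7, lacks this property → Rejected.
{material=glass, weight=16, color=green, size=4, count=10}: color is green, size = 4, meets the rule → Accepted.
{material=plastic, weight=1, color=blue, size=3, count=1}: color is blue, size = 3, lacks this property → Rejected.

Rejected, Accepted, Rejected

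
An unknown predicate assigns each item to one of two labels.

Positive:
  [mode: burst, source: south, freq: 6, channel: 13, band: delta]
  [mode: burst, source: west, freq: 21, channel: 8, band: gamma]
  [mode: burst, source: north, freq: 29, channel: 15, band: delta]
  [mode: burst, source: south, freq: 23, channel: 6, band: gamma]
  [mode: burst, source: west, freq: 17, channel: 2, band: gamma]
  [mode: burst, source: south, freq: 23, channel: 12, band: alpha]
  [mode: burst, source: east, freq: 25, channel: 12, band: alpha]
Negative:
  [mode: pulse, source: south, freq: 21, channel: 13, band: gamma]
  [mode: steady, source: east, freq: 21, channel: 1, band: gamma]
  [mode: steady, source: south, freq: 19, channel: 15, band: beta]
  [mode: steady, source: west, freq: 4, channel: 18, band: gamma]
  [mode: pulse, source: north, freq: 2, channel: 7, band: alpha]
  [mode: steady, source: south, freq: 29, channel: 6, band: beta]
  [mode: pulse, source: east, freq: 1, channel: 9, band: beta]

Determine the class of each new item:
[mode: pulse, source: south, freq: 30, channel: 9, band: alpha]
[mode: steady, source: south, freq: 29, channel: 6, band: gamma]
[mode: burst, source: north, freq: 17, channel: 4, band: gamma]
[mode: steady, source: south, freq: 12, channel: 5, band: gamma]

Negative, Negative, Positive, Negative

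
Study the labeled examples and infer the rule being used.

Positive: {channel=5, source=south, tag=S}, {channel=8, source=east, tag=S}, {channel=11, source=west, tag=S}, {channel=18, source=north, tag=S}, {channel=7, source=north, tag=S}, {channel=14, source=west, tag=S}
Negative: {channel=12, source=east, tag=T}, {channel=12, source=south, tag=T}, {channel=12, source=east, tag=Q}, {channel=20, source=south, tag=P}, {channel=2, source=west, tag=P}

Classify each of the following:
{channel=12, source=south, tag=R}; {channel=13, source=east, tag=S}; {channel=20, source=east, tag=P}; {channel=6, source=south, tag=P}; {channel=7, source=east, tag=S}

Negative, Positive, Negative, Negative, Positive

Every 'Positive' example satisfies: tag is S. None of the 'Negative' examples do.
{channel=12, source=south, tag=R}: tag is R, lacks this property → Negative.
{channel=13, source=east, tag=S}: tag is S, has this property → Positive.
{channel=20, source=east, tag=P}: tag is P, lacks this property → Negative.
{channel=6, source=south, tag=P}: tag is P, lacks this property → Negative.
{channel=7, source=east, tag=S}: tag is S, has this property → Positive.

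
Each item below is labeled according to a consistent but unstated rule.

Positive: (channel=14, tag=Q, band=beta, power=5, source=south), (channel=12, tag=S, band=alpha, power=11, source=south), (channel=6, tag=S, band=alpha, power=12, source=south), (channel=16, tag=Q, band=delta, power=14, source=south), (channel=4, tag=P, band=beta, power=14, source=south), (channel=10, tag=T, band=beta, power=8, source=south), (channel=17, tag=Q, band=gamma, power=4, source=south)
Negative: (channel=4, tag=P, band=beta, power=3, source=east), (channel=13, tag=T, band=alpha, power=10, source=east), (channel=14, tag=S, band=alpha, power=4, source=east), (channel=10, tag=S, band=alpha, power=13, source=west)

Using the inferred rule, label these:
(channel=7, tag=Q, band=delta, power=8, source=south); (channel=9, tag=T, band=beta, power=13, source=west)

Positive, Negative

Looking at the examples, the only property every 'Positive' case has and every 'Negative' case lacks is: source is south.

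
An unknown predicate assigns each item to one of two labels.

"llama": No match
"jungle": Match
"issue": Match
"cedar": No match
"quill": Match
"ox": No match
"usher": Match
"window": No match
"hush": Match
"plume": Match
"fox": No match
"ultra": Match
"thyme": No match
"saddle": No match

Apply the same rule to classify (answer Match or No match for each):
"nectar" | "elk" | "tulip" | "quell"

The common property of the 'Match' items is: contains 'u'. No 'No match' item has it.
"nectar": no 'u' — doesn't qualify, so No match.
"elk": no 'u' — doesn't qualify, so No match.
"tulip": has 'u' — matches, so Match.
"quell": has 'u' — matches, so Match.

No match, No match, Match, Match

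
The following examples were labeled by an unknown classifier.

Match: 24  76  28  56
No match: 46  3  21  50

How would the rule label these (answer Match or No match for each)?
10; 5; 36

Comparing the two groups points to one rule — multiple of 4.
10 → 10 = 4·2 + 2 → No match.
5 → 5 = 4·1 + 1 → No match.
36 → 36 = 4·9 → Match.

No match, No match, Match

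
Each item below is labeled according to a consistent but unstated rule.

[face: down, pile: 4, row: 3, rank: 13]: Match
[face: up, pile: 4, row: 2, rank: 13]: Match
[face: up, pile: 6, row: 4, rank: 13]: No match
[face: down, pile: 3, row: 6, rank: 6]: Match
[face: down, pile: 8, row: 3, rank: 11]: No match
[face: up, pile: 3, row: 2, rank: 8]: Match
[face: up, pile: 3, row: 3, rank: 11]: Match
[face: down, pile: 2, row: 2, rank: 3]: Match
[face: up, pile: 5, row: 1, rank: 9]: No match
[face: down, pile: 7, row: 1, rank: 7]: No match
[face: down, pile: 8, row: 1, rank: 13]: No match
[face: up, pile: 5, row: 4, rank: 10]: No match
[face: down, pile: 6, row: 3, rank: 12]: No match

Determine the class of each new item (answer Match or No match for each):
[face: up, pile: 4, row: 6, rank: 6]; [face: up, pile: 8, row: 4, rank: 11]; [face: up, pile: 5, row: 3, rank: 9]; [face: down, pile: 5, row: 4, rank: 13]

The pattern is that an item is 'Match' exactly when: pile ≤ 4.
[face: up, pile: 4, row: 6, rank: 6]: Match (pile = 4). [face: up, pile: 8, row: 4, rank: 11]: No match (pile = 8). [face: up, pile: 5, row: 3, rank: 9]: No match (pile = 5). [face: down, pile: 5, row: 4, rank: 13]: No match (pile = 5).

Match, No match, No match, No match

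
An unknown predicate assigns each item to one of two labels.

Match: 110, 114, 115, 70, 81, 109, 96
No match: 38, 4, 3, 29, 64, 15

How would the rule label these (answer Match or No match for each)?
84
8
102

Match, No match, Match

'Match' ⟺ at least 70.
84 — 84 ≥ 70, hence Match.
8 — 8 < 70, hence No match.
102 — 102 ≥ 70, hence Match.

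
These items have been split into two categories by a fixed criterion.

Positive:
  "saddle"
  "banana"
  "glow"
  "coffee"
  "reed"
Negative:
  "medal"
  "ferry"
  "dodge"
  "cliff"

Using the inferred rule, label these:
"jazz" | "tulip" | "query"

Positive, Negative, Negative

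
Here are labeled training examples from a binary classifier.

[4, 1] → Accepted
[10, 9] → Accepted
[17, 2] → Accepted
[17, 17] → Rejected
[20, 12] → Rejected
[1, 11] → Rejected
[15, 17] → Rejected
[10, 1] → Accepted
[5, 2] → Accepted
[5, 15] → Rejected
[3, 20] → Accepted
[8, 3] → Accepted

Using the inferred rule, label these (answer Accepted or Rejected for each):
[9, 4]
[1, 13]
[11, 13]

Looking at the examples, the only property every 'Accepted' case has and every 'Rejected' case lacks is: sum is odd.
[9, 4]: 9+4 = 13 — meets the rule, so Accepted.
[1, 13]: 1+13 = 14 — fails this test, so Rejected.
[11, 13]: 11+13 = 24 — fails this test, so Rejected.

Accepted, Rejected, Rejected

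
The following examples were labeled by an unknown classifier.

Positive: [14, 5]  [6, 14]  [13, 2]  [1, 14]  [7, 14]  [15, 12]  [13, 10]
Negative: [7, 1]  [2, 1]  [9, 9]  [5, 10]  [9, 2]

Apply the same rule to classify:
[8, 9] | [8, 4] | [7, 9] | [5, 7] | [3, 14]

Negative, Negative, Negative, Negative, Positive

The common property of the 'Positive' items is: max ≥ 12. No 'Negative' item has it.
[8, 9] — max 9, hence Negative. [8, 4] — max 8, hence Negative. [7, 9] — max 9, hence Negative. [5, 7] — max 7, hence Negative. [3, 14] — max 14, hence Positive.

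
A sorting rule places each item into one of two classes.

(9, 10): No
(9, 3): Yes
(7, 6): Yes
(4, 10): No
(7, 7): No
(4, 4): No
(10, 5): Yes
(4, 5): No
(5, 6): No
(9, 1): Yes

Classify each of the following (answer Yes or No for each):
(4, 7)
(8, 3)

No, Yes

Checking candidate rules against both groups, what survives is: first > second.
(4, 7) → 4 < 7 → No.
(8, 3) → 8 > 3 → Yes.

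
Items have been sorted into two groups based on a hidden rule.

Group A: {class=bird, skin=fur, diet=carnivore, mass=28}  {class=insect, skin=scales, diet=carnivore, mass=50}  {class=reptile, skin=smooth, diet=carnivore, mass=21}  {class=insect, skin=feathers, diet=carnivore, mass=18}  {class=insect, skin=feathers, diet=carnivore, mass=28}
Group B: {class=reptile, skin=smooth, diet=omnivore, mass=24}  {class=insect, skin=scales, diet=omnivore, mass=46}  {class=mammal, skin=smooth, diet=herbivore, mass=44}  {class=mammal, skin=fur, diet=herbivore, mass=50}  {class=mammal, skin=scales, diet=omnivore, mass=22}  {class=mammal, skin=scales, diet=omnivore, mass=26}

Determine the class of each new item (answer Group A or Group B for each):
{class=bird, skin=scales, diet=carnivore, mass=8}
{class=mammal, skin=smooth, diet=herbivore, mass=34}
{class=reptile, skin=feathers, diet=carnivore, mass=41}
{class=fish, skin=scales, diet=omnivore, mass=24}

Group A, Group B, Group A, Group B

A rule that fits every label: diet is carnivore — true of each 'Group A' example, false of each 'Group B' one.
{class=bird, skin=scales, diet=carnivore, mass=8}: Group A (diet is carnivore).
{class=mammal, skin=smooth, diet=herbivore, mass=34}: Group B (diet is herbivore).
{class=reptile, skin=feathers, diet=carnivore, mass=41}: Group A (diet is carnivore).
{class=fish, skin=scales, diet=omnivore, mass=24}: Group B (diet is omnivore).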